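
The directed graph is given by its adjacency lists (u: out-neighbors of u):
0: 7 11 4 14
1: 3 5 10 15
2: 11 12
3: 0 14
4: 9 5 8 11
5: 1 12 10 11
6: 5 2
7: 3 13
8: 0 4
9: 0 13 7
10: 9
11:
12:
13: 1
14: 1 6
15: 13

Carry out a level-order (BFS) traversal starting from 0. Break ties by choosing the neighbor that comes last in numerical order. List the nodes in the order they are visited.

0 14 11 7 4 6 1 13 3 9 8 5 2 15 10 12

Visit 0; enqueue 14, 11, 7, 4 → queue [14, 11, 7, 4]
Visit 14; enqueue 6, 1 → queue [11, 7, 4, 6, 1]
Visit 11 → queue [7, 4, 6, 1]
Visit 7; enqueue 13, 3 → queue [4, 6, 1, 13, 3]
Visit 4; enqueue 9, 8, 5 → queue [6, 1, 13, 3, 9, 8, 5]
Visit 6; enqueue 2 → queue [1, 13, 3, 9, 8, 5, 2]
Visit 1; enqueue 15, 10 → queue [13, 3, 9, 8, 5, 2, 15, 10]
Visit 13 → queue [3, 9, 8, 5, 2, 15, 10]
Visit 3 → queue [9, 8, 5, 2, 15, 10]
Visit 9 → queue [8, 5, 2, 15, 10]
Visit 8 → queue [5, 2, 15, 10]
Visit 5; enqueue 12 → queue [2, 15, 10, 12]
Visit 2 → queue [15, 10, 12]
Visit 15 → queue [10, 12]
Visit 10 → queue [12]
Visit 12 → queue []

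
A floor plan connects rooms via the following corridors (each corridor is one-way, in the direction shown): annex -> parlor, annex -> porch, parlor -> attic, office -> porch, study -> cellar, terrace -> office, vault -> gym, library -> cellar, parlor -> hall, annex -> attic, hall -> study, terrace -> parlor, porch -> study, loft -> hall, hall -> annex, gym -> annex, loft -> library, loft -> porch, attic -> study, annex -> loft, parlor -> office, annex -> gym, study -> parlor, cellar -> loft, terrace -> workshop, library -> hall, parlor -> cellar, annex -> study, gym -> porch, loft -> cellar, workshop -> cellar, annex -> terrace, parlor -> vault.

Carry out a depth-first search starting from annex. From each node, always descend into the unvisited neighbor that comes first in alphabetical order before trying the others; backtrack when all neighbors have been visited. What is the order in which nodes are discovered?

annex, attic, study, cellar, loft, hall, library, porch, parlor, office, vault, gym, terrace, workshop

Visit annex
annex → attic
attic → study
study → cellar
cellar → loft
loft → hall
loft → library
loft → porch
study → parlor
parlor → office
parlor → vault
vault → gym
annex → terrace
terrace → workshop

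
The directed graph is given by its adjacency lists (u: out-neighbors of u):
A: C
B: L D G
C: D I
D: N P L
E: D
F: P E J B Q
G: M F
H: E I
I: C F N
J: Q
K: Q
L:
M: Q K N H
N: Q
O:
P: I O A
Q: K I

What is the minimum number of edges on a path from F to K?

Level 0: F
Level 1: B, E, J, P, Q
Level 2: A, D, G, I, K, L, O
Level 3: C, M, N
Level 4: H
K first appears at level 2.

2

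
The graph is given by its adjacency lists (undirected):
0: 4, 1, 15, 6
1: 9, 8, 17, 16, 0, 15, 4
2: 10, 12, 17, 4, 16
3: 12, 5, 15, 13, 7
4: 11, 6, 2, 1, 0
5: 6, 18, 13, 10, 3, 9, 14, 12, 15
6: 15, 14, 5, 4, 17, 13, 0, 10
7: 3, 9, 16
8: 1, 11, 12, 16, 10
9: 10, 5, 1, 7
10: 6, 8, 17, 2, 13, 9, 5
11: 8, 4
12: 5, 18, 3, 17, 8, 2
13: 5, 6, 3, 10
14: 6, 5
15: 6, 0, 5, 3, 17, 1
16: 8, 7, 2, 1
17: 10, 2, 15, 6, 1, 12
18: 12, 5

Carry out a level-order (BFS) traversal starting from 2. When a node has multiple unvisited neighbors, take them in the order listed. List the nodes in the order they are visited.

2, 10, 12, 17, 4, 16, 6, 8, 13, 9, 5, 18, 3, 15, 1, 11, 0, 7, 14

Visit 2; enqueue 10, 12, 17, 4, 16 → queue [10, 12, 17, 4, 16]
Visit 10; enqueue 6, 8, 13, 9, 5 → queue [12, 17, 4, 16, 6, 8, 13, 9, 5]
Visit 12; enqueue 18, 3 → queue [17, 4, 16, 6, 8, 13, 9, 5, 18, 3]
Visit 17; enqueue 15, 1 → queue [4, 16, 6, 8, 13, 9, 5, 18, 3, 15, 1]
Visit 4; enqueue 11, 0 → queue [16, 6, 8, 13, 9, 5, 18, 3, 15, 1, 11, 0]
Visit 16; enqueue 7 → queue [6, 8, 13, 9, 5, 18, 3, 15, 1, 11, 0, 7]
Visit 6; enqueue 14 → queue [8, 13, 9, 5, 18, 3, 15, 1, 11, 0, 7, 14]
Visit 8 → queue [13, 9, 5, 18, 3, 15, 1, 11, 0, 7, 14]
Visit 13 → queue [9, 5, 18, 3, 15, 1, 11, 0, 7, 14]
Visit 9 → queue [5, 18, 3, 15, 1, 11, 0, 7, 14]
Visit 5 → queue [18, 3, 15, 1, 11, 0, 7, 14]
Visit 18 → queue [3, 15, 1, 11, 0, 7, 14]
Visit 3 → queue [15, 1, 11, 0, 7, 14]
Visit 15 → queue [1, 11, 0, 7, 14]
Visit 1 → queue [11, 0, 7, 14]
Visit 11 → queue [0, 7, 14]
Visit 0 → queue [7, 14]
Visit 7 → queue [14]
Visit 14 → queue []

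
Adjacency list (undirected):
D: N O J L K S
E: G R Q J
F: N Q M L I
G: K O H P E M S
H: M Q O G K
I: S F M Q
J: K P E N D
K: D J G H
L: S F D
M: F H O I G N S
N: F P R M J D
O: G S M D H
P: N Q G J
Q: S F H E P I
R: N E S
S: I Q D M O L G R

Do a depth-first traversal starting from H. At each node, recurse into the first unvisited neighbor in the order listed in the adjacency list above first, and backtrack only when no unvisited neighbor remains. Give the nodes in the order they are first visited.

H, M, F, N, P, Q, S, I, D, O, G, K, J, E, R, L

Visit H
H → M
M → F
F → N
N → P
P → Q
Q → S
S → I
S → D
D → O
O → G
G → K
K → J
J → E
E → R
D → L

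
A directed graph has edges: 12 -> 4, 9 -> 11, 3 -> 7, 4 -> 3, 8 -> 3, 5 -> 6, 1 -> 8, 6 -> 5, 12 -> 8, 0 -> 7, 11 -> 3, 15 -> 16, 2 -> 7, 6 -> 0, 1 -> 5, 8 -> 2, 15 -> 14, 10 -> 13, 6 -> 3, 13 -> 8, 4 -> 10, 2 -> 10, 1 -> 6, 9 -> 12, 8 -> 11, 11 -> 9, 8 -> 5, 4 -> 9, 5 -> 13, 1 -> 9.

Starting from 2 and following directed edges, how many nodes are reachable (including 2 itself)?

BFS from 2 visits: 2, 7, 10, 13, 8, 3, 5, 11, 6, 9, 0, 12, 4
Reachable nodes: 13 of 17 total.

13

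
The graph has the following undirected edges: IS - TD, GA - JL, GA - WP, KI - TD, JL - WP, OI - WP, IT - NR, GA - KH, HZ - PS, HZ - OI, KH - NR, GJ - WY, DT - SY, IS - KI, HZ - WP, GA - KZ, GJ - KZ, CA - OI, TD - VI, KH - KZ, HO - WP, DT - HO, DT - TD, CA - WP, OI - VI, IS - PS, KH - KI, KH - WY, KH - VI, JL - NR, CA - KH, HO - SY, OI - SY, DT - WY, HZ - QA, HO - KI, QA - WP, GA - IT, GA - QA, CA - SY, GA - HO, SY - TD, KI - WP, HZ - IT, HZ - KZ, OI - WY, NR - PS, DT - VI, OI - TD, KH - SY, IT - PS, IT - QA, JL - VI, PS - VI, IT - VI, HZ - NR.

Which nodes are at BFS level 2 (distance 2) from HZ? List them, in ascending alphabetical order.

Level 0: HZ
Level 1: IT, KZ, NR, OI, PS, QA, WP
Level 2: CA, GA, GJ, HO, IS, JL, KH, KI, SY, TD, VI, WY
Level 3: DT

CA, GA, GJ, HO, IS, JL, KH, KI, SY, TD, VI, WY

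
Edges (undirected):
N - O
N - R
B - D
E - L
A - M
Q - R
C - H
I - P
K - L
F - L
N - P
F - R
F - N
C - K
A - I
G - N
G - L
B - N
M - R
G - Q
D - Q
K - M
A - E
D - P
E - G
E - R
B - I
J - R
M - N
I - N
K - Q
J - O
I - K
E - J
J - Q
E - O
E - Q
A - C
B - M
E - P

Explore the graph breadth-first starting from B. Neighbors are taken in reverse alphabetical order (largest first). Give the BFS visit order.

Visit B; enqueue N, M, I, D → queue [N, M, I, D]
Visit N; enqueue R, P, O, G, F → queue [M, I, D, R, P, O, G, F]
Visit M; enqueue K, A → queue [I, D, R, P, O, G, F, K, A]
Visit I → queue [D, R, P, O, G, F, K, A]
Visit D; enqueue Q → queue [R, P, O, G, F, K, A, Q]
Visit R; enqueue J, E → queue [P, O, G, F, K, A, Q, J, E]
Visit P → queue [O, G, F, K, A, Q, J, E]
Visit O → queue [G, F, K, A, Q, J, E]
Visit G; enqueue L → queue [F, K, A, Q, J, E, L]
Visit F → queue [K, A, Q, J, E, L]
Visit K; enqueue C → queue [A, Q, J, E, L, C]
Visit A → queue [Q, J, E, L, C]
Visit Q → queue [J, E, L, C]
Visit J → queue [E, L, C]
Visit E → queue [L, C]
Visit L → queue [C]
Visit C; enqueue H → queue [H]
Visit H → queue []

B, N, M, I, D, R, P, O, G, F, K, A, Q, J, E, L, C, H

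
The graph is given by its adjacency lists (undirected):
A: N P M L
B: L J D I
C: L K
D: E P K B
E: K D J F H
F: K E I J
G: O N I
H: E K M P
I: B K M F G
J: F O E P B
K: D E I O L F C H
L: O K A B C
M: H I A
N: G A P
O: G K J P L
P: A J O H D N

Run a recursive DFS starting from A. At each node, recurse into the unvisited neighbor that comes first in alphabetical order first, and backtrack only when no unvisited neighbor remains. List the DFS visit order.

A, L, B, D, E, F, I, G, N, P, H, K, C, O, J, M

Visit A
A → L
L → B
B → D
D → E
E → F
F → I
I → G
G → N
N → P
P → H
H → K
K → C
K → O
O → J
H → M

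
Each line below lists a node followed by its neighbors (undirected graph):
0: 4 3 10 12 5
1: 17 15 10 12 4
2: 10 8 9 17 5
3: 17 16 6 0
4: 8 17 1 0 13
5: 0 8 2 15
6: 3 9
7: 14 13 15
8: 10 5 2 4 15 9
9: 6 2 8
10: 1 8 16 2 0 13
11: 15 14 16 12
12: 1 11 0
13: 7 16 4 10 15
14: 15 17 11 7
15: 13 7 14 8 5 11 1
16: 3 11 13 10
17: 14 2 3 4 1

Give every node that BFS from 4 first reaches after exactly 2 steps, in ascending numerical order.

Level 0: 4
Level 1: 0, 1, 8, 13, 17
Level 2: 2, 3, 5, 7, 9, 10, 12, 14, 15, 16
Level 3: 6, 11

2, 3, 5, 7, 9, 10, 12, 14, 15, 16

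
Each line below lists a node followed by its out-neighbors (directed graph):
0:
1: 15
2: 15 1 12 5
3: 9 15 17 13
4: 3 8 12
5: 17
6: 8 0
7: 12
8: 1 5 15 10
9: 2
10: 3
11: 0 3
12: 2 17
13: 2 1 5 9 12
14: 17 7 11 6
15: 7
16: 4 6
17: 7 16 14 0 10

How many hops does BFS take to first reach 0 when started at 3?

2

Level 0: 3
Level 1: 9, 13, 15, 17
Level 2: 0, 1, 2, 5, 7, 10, 12, 14, 16
Level 3: 4, 6, 11
Level 4: 8
0 first appears at level 2.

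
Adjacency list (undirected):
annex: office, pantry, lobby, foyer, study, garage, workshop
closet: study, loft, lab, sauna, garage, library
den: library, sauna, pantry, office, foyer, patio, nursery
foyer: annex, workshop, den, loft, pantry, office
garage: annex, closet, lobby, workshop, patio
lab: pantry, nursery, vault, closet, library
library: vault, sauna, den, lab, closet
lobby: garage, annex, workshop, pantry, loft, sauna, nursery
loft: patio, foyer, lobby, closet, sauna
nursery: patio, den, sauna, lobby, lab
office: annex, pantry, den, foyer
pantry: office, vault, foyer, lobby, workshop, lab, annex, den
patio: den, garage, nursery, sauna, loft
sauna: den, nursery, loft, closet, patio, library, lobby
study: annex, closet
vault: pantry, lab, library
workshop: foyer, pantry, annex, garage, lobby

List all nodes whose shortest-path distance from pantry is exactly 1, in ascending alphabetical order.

annex, den, foyer, lab, lobby, office, vault, workshop

Level 0: pantry
Level 1: annex, den, foyer, lab, lobby, office, vault, workshop
Level 2: closet, garage, library, loft, nursery, patio, sauna, study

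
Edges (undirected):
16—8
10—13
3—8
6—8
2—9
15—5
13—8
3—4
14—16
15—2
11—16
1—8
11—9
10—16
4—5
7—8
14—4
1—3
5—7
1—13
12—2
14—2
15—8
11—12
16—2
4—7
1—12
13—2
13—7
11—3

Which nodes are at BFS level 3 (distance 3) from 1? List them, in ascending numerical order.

5, 9, 14

Level 0: 1
Level 1: 3, 8, 12, 13
Level 2: 2, 4, 6, 7, 10, 11, 15, 16
Level 3: 5, 9, 14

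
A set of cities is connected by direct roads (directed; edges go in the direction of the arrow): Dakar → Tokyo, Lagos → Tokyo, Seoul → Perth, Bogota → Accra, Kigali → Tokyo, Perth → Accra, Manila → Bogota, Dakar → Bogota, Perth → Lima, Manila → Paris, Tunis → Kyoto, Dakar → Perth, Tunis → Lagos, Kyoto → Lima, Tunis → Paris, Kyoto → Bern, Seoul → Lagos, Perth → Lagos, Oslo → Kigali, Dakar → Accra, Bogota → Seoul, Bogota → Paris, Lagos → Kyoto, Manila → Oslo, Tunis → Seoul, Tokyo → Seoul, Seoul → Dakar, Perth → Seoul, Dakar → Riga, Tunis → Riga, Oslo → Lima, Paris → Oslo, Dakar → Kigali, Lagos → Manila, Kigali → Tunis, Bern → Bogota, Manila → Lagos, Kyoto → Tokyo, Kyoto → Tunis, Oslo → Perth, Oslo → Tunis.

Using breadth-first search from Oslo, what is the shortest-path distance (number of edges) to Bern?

3

Level 0: Oslo
Level 1: Kigali, Lima, Perth, Tunis
Level 2: Accra, Kyoto, Lagos, Paris, Riga, Seoul, Tokyo
Level 3: Bern, Dakar, Manila
Level 4: Bogota
Bern first appears at level 3.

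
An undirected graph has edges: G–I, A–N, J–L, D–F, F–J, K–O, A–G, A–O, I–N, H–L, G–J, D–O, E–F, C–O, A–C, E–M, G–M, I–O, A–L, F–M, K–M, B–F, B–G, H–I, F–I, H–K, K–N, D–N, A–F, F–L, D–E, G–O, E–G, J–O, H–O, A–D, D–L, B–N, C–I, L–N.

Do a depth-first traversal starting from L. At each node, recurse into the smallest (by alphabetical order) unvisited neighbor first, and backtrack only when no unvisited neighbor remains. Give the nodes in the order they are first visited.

L, A, C, I, F, B, G, E, D, N, K, H, O, J, M

Visit L
L → A
A → C
C → I
I → F
F → B
B → G
G → E
E → D
D → N
N → K
K → H
H → O
O → J
K → M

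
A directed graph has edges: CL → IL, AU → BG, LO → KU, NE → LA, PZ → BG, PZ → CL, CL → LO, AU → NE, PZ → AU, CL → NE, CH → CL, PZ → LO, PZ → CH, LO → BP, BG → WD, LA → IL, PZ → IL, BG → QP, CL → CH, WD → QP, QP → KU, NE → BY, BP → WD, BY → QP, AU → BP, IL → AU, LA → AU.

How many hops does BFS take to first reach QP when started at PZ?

2

Level 0: PZ
Level 1: AU, BG, CH, CL, IL, LO
Level 2: BP, KU, NE, QP, WD
Level 3: BY, LA
QP first appears at level 2.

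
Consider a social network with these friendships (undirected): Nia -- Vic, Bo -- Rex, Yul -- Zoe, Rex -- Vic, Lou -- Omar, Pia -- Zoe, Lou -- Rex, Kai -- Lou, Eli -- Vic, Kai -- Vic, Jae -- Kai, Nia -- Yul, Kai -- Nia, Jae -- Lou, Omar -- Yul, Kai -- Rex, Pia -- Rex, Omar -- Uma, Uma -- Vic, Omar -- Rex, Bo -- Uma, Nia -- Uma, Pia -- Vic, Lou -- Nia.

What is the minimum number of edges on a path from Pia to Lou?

2

Level 0: Pia
Level 1: Rex, Vic, Zoe
Level 2: Bo, Eli, Kai, Lou, Nia, Omar, Uma, Yul
Level 3: Jae
Lou first appears at level 2.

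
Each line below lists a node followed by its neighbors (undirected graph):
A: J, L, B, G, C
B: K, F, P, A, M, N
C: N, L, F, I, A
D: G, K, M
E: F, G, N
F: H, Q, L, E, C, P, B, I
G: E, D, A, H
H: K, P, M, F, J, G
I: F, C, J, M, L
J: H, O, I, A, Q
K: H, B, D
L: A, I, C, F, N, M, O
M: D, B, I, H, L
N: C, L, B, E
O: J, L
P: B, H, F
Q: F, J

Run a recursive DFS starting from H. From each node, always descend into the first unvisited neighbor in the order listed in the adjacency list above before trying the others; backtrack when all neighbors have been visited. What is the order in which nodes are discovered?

Visit H
H → K
K → B
B → F
F → Q
Q → J
J → O
O → L
L → A
A → G
G → E
E → N
N → C
C → I
I → M
M → D
F → P

H, K, B, F, Q, J, O, L, A, G, E, N, C, I, M, D, P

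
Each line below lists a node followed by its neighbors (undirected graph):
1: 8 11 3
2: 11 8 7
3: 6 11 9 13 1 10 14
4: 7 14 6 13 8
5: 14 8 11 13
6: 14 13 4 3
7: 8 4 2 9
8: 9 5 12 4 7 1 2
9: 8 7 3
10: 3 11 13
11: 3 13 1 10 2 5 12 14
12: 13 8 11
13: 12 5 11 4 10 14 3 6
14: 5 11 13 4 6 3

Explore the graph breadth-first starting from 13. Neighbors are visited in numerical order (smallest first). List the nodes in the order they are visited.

13, 3, 4, 5, 6, 10, 11, 12, 14, 1, 9, 7, 8, 2

Visit 13; enqueue 3, 4, 5, 6, 10, 11, 12, 14 → queue [3, 4, 5, 6, 10, 11, 12, 14]
Visit 3; enqueue 1, 9 → queue [4, 5, 6, 10, 11, 12, 14, 1, 9]
Visit 4; enqueue 7, 8 → queue [5, 6, 10, 11, 12, 14, 1, 9, 7, 8]
Visit 5 → queue [6, 10, 11, 12, 14, 1, 9, 7, 8]
Visit 6 → queue [10, 11, 12, 14, 1, 9, 7, 8]
Visit 10 → queue [11, 12, 14, 1, 9, 7, 8]
Visit 11; enqueue 2 → queue [12, 14, 1, 9, 7, 8, 2]
Visit 12 → queue [14, 1, 9, 7, 8, 2]
Visit 14 → queue [1, 9, 7, 8, 2]
Visit 1 → queue [9, 7, 8, 2]
Visit 9 → queue [7, 8, 2]
Visit 7 → queue [8, 2]
Visit 8 → queue [2]
Visit 2 → queue []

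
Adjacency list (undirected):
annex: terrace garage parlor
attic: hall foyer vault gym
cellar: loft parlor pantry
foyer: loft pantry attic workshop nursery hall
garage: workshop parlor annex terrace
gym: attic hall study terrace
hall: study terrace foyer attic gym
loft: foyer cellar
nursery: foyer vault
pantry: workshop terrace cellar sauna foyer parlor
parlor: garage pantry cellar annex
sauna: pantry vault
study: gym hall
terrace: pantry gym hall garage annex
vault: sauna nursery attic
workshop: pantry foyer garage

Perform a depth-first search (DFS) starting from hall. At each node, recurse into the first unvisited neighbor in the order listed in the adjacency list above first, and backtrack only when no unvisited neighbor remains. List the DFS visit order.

Visit hall
hall → study
study → gym
gym → attic
attic → foyer
foyer → loft
loft → cellar
cellar → parlor
parlor → garage
garage → workshop
workshop → pantry
pantry → terrace
terrace → annex
pantry → sauna
sauna → vault
vault → nursery

hall, study, gym, attic, foyer, loft, cellar, parlor, garage, workshop, pantry, terrace, annex, sauna, vault, nursery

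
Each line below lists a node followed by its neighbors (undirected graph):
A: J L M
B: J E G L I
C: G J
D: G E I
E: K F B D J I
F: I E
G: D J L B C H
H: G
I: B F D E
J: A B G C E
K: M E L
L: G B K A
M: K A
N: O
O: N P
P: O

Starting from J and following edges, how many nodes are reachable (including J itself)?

13

BFS from J visits: J, A, B, G, C, E, L, M, I, D, H, K, F
Reachable nodes: 13 of 16 total.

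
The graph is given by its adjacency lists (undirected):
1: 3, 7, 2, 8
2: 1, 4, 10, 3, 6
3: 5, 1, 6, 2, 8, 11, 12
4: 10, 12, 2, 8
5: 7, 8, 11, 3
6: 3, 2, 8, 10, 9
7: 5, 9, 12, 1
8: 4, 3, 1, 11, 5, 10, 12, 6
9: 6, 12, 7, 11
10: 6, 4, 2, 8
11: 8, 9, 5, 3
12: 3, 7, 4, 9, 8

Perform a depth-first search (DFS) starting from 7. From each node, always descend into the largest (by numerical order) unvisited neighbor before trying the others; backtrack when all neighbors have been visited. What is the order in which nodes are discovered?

Visit 7
7 → 12
12 → 9
9 → 11
11 → 8
8 → 10
10 → 6
6 → 3
3 → 5
3 → 2
2 → 4
2 → 1

7, 12, 9, 11, 8, 10, 6, 3, 5, 2, 4, 1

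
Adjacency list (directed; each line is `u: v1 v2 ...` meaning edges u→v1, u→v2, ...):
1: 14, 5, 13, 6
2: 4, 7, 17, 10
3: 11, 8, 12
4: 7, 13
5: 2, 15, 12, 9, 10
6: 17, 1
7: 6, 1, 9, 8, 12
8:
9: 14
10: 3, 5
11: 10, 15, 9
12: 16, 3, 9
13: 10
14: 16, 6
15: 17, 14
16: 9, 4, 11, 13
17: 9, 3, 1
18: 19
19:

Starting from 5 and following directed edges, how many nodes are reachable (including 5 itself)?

BFS from 5 visits: 5, 2, 15, 12, 9, 10, 4, 7, 17, 14, 16, 3, 13, 6, 1, 8, 11
Reachable nodes: 17 of 19 total.

17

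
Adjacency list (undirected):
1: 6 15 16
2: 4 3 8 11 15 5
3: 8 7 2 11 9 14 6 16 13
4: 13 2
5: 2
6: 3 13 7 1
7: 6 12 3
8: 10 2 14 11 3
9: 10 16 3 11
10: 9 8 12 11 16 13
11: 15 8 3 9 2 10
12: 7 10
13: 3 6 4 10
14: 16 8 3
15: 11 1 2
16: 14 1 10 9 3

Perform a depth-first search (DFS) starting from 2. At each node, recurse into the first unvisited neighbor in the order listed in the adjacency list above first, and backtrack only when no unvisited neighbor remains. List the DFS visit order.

Visit 2
2 → 4
4 → 13
13 → 3
3 → 8
8 → 10
10 → 9
9 → 16
16 → 14
16 → 1
1 → 6
6 → 7
7 → 12
1 → 15
15 → 11
2 → 5

2 -> 4 -> 13 -> 3 -> 8 -> 10 -> 9 -> 16 -> 14 -> 1 -> 6 -> 7 -> 12 -> 15 -> 11 -> 5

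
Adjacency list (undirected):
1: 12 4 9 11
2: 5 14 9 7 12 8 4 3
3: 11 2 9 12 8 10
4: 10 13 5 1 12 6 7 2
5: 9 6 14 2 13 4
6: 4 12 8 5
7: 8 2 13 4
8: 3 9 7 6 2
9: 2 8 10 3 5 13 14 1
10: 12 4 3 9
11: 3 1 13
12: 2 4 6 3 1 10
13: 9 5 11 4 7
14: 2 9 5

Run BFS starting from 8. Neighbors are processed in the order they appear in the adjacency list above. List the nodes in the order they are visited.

8 3 9 7 6 2 11 12 10 5 13 14 1 4

Visit 8; enqueue 3, 9, 7, 6, 2 → queue [3, 9, 7, 6, 2]
Visit 3; enqueue 11, 12, 10 → queue [9, 7, 6, 2, 11, 12, 10]
Visit 9; enqueue 5, 13, 14, 1 → queue [7, 6, 2, 11, 12, 10, 5, 13, 14, 1]
Visit 7; enqueue 4 → queue [6, 2, 11, 12, 10, 5, 13, 14, 1, 4]
Visit 6 → queue [2, 11, 12, 10, 5, 13, 14, 1, 4]
Visit 2 → queue [11, 12, 10, 5, 13, 14, 1, 4]
Visit 11 → queue [12, 10, 5, 13, 14, 1, 4]
Visit 12 → queue [10, 5, 13, 14, 1, 4]
Visit 10 → queue [5, 13, 14, 1, 4]
Visit 5 → queue [13, 14, 1, 4]
Visit 13 → queue [14, 1, 4]
Visit 14 → queue [1, 4]
Visit 1 → queue [4]
Visit 4 → queue []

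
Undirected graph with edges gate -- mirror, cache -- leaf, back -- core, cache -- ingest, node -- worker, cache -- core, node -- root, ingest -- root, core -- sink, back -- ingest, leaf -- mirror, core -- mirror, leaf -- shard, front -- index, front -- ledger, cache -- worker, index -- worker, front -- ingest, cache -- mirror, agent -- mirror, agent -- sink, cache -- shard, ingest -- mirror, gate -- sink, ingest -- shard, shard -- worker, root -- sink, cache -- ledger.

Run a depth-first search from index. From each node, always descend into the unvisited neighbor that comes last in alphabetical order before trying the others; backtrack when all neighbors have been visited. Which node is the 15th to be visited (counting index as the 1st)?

Visit index
index → worker
worker → shard
shard → leaf
leaf → mirror
mirror → ingest
ingest → root
root → sink
sink → gate
sink → core
core → cache
cache → ledger
ledger → front
core → back
sink → agent
root → node

Visit order: index, worker, shard, leaf, mirror, ingest, root, sink, gate, core, cache, ledger, front, back, agent, node

agent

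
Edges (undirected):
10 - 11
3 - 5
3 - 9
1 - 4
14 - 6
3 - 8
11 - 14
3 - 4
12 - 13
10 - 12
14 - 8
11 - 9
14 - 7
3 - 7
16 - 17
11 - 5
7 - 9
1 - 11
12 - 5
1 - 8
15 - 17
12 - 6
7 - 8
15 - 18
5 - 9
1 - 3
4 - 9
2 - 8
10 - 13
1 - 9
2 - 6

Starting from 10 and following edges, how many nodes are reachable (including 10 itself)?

BFS from 10 visits: 10, 11, 12, 13, 1, 5, 9, 14, 6, 3, 4, 8, 7, 2
Reachable nodes: 14 of 18 total.

14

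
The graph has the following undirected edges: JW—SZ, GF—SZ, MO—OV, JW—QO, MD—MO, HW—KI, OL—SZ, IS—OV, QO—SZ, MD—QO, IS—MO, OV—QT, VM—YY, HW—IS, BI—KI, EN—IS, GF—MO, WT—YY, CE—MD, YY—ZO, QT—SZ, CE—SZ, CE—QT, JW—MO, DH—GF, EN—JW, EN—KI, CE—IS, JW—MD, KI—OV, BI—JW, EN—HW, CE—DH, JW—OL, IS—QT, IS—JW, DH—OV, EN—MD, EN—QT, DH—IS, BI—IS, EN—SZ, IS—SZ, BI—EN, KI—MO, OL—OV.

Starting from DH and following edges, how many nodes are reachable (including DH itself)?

BFS from DH visits: DH, CE, GF, IS, OV, MD, QT, SZ, MO, BI, EN, HW, JW, KI, OL, QO
Reachable nodes: 16 of 20 total.

16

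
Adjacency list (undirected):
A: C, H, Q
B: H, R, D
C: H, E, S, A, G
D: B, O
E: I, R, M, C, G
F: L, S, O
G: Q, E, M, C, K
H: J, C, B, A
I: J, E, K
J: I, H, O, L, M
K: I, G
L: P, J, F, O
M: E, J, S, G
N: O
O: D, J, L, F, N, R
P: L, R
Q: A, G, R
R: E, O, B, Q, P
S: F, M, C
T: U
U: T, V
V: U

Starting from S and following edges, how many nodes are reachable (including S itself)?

19

BFS from S visits: S, C, F, M, A, E, G, H, L, O, J, Q, I, R, K, B, P, D, N
Reachable nodes: 19 of 22 total.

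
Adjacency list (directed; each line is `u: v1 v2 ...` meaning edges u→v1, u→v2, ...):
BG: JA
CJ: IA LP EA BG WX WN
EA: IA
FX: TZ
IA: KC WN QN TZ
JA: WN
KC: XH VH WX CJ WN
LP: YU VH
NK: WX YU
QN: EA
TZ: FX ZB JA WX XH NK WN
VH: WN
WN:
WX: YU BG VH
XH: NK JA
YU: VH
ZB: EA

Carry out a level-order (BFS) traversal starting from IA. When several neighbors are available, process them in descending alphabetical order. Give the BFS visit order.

IA → WN → TZ → QN → KC → ZB → XH → WX → NK → JA → FX → EA → VH → CJ → YU → BG → LP

Visit IA; enqueue WN, TZ, QN, KC → queue [WN, TZ, QN, KC]
Visit WN → queue [TZ, QN, KC]
Visit TZ; enqueue ZB, XH, WX, NK, JA, FX → queue [QN, KC, ZB, XH, WX, NK, JA, FX]
Visit QN; enqueue EA → queue [KC, ZB, XH, WX, NK, JA, FX, EA]
Visit KC; enqueue VH, CJ → queue [ZB, XH, WX, NK, JA, FX, EA, VH, CJ]
Visit ZB → queue [XH, WX, NK, JA, FX, EA, VH, CJ]
Visit XH → queue [WX, NK, JA, FX, EA, VH, CJ]
Visit WX; enqueue YU, BG → queue [NK, JA, FX, EA, VH, CJ, YU, BG]
Visit NK → queue [JA, FX, EA, VH, CJ, YU, BG]
Visit JA → queue [FX, EA, VH, CJ, YU, BG]
Visit FX → queue [EA, VH, CJ, YU, BG]
Visit EA → queue [VH, CJ, YU, BG]
Visit VH → queue [CJ, YU, BG]
Visit CJ; enqueue LP → queue [YU, BG, LP]
Visit YU → queue [BG, LP]
Visit BG → queue [LP]
Visit LP → queue []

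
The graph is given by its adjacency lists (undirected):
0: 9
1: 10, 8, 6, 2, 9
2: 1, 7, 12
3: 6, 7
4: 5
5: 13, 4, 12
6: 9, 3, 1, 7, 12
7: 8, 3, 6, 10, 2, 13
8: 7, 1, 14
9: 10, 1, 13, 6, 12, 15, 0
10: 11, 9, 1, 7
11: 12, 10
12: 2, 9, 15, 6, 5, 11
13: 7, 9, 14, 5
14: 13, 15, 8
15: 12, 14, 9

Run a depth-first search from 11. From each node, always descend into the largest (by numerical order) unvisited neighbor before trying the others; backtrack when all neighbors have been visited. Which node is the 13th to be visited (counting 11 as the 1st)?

2

Visit 11
11 → 12
12 → 15
15 → 14
14 → 13
13 → 9
9 → 10
10 → 7
7 → 8
8 → 1
1 → 6
6 → 3
1 → 2
9 → 0
13 → 5
5 → 4

Visit order: 11, 12, 15, 14, 13, 9, 10, 7, 8, 1, 6, 3, 2, 0, 5, 4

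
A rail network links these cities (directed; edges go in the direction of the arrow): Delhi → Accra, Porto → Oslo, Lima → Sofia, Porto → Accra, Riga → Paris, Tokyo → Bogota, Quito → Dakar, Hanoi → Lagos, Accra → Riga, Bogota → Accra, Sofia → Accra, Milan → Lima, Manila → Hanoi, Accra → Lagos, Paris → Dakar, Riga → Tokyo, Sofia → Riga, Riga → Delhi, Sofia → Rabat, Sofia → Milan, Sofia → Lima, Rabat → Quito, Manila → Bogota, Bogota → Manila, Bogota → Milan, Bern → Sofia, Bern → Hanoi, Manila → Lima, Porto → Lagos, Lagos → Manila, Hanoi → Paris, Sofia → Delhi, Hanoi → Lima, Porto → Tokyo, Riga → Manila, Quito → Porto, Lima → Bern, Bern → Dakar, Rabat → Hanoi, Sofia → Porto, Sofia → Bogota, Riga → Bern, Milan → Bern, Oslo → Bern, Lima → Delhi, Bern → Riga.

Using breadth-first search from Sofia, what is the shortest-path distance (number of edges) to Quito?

2

Level 0: Sofia
Level 1: Accra, Bogota, Delhi, Lima, Milan, Porto, Rabat, Riga
Level 2: Bern, Hanoi, Lagos, Manila, Oslo, Paris, Quito, Tokyo
Level 3: Dakar
Quito first appears at level 2.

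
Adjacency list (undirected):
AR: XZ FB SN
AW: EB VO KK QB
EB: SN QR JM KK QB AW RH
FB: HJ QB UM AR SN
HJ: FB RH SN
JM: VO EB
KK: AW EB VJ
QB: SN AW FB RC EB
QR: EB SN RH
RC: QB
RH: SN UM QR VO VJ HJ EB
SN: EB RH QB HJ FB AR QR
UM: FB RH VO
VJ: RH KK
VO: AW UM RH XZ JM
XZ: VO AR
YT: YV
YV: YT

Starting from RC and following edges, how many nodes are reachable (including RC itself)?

BFS from RC visits: RC, QB, AW, EB, FB, SN, KK, VO, JM, QR, RH, AR, HJ, UM, VJ, XZ
Reachable nodes: 16 of 18 total.

16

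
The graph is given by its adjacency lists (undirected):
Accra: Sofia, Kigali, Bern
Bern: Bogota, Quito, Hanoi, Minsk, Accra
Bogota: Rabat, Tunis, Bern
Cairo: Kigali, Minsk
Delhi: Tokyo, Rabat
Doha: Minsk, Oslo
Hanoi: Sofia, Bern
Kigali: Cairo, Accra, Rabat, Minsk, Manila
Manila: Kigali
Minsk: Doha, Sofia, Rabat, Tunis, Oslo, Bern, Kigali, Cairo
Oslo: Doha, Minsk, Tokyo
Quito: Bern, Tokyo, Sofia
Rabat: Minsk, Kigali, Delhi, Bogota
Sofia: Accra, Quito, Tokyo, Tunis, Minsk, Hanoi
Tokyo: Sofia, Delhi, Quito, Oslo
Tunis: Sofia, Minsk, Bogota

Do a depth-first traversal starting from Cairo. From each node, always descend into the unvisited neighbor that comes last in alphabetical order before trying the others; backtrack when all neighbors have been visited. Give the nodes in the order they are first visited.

Cairo -> Minsk -> Tunis -> Sofia -> Tokyo -> Quito -> Bern -> Hanoi -> Bogota -> Rabat -> Kigali -> Manila -> Accra -> Delhi -> Oslo -> Doha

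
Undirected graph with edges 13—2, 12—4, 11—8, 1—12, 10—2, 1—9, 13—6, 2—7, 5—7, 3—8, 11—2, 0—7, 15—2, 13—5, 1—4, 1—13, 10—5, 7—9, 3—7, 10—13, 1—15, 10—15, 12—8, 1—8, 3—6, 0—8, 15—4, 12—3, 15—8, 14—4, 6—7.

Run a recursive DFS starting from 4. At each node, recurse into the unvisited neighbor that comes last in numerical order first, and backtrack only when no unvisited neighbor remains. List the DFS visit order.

Visit 4
4 → 15
15 → 10
10 → 13
13 → 6
6 → 7
7 → 9
9 → 1
1 → 12
12 → 8
8 → 11
11 → 2
8 → 3
8 → 0
7 → 5
4 → 14

4 -> 15 -> 10 -> 13 -> 6 -> 7 -> 9 -> 1 -> 12 -> 8 -> 11 -> 2 -> 3 -> 0 -> 5 -> 14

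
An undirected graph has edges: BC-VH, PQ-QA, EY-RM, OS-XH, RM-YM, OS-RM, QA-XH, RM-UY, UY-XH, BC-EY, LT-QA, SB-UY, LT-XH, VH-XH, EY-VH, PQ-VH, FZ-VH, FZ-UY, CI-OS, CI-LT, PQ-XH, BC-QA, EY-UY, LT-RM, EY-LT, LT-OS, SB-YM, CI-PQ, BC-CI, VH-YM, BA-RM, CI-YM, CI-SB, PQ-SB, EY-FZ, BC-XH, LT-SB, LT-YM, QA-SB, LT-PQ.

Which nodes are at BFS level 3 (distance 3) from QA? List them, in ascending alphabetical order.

Level 0: QA
Level 1: BC, LT, PQ, SB, XH
Level 2: CI, EY, OS, RM, UY, VH, YM
Level 3: BA, FZ

BA, FZ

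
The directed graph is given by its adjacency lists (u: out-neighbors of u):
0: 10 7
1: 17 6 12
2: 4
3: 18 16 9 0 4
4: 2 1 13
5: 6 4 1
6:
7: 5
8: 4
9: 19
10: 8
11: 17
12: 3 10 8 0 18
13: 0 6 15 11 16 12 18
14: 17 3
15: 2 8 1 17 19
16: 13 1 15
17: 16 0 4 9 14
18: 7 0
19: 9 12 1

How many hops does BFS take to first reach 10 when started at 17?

2

Level 0: 17
Level 1: 0, 4, 9, 14, 16
Level 2: 1, 2, 3, 7, 10, 13, 15, 19
Level 3: 5, 6, 8, 11, 12, 18
10 first appears at level 2.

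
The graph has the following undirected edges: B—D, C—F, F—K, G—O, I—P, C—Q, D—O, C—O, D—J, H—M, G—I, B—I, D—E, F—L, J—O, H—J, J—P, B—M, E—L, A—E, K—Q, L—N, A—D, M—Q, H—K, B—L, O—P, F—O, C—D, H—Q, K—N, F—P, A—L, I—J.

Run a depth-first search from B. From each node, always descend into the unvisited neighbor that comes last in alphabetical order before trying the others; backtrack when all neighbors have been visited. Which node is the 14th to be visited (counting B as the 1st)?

D

Visit B
B → M
M → Q
Q → K
K → N
N → L
L → F
F → P
P → O
O → J
J → I
I → G
J → H
J → D
D → E
E → A
D → C

Visit order: B, M, Q, K, N, L, F, P, O, J, I, G, H, D, E, A, C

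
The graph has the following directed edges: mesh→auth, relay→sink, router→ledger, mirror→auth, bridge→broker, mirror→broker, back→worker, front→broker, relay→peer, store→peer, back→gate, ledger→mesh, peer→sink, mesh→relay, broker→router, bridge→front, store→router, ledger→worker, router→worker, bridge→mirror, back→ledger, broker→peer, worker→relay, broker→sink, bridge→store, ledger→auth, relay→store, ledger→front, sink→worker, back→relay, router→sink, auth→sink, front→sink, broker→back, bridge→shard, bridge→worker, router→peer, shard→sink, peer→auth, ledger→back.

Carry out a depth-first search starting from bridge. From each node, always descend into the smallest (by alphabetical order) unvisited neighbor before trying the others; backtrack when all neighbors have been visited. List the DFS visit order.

bridge, broker, back, gate, ledger, auth, sink, worker, relay, peer, store, router, front, mesh, mirror, shard

Visit bridge
bridge → broker
broker → back
back → gate
back → ledger
ledger → auth
auth → sink
sink → worker
worker → relay
relay → peer
relay → store
store → router
ledger → front
ledger → mesh
bridge → mirror
bridge → shard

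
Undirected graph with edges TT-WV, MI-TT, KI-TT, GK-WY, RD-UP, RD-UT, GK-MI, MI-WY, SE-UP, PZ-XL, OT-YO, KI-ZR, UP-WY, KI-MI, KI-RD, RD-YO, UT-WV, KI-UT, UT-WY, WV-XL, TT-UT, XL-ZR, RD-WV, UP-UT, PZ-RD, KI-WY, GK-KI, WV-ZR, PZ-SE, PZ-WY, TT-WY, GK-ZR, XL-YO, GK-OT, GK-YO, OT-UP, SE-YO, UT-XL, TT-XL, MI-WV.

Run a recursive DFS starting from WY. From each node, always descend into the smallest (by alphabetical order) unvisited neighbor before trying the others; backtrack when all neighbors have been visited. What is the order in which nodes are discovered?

Visit WY
WY → GK
GK → KI
KI → MI
MI → TT
TT → UT
UT → RD
RD → PZ
PZ → SE
SE → UP
UP → OT
OT → YO
YO → XL
XL → WV
WV → ZR

WY, GK, KI, MI, TT, UT, RD, PZ, SE, UP, OT, YO, XL, WV, ZR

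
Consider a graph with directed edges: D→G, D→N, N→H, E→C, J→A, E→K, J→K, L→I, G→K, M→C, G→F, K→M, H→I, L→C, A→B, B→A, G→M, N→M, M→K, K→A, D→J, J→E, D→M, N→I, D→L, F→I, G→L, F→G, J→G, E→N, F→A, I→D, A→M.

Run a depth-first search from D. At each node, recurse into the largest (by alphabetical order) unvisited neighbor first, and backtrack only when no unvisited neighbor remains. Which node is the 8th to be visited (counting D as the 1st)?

Visit D
D → N
N → M
M → K
K → A
A → B
M → C
N → I
N → H
D → L
D → J
J → G
G → F
J → E

Visit order: D, N, M, K, A, B, C, I, H, L, J, G, F, E

I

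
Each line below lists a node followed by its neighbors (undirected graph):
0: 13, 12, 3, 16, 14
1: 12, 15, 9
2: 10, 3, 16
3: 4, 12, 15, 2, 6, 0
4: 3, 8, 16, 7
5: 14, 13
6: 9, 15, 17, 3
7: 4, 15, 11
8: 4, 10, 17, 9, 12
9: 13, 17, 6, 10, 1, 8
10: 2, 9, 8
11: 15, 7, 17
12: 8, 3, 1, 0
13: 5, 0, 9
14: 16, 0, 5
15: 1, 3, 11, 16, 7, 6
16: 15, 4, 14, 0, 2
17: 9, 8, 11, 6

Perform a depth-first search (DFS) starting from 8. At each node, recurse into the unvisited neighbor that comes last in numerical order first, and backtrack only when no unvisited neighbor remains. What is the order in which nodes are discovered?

Visit 8
8 → 17
17 → 11
11 → 15
15 → 16
16 → 14
14 → 5
5 → 13
13 → 9
9 → 10
10 → 2
2 → 3
3 → 12
12 → 1
12 → 0
3 → 6
3 → 4
4 → 7

8, 17, 11, 15, 16, 14, 5, 13, 9, 10, 2, 3, 12, 1, 0, 6, 4, 7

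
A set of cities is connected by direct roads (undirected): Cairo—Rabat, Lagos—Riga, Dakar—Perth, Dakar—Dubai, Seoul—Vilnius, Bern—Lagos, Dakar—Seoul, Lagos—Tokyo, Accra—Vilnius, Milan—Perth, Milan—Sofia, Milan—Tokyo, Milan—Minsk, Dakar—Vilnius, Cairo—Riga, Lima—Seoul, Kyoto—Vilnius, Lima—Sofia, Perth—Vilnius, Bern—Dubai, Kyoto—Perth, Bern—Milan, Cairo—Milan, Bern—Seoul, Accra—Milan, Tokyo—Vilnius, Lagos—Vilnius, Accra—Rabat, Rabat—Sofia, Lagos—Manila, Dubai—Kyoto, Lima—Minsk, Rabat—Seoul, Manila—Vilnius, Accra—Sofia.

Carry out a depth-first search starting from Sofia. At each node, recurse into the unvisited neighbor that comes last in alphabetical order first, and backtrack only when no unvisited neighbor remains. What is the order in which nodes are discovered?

Visit Sofia
Sofia → Rabat
Rabat → Seoul
Seoul → Vilnius
Vilnius → Tokyo
Tokyo → Milan
Milan → Perth
Perth → Kyoto
Kyoto → Dubai
Dubai → Dakar
Dubai → Bern
Bern → Lagos
Lagos → Riga
Riga → Cairo
Lagos → Manila
Milan → Minsk
Minsk → Lima
Milan → Accra

Sofia → Rabat → Seoul → Vilnius → Tokyo → Milan → Perth → Kyoto → Dubai → Dakar → Bern → Lagos → Riga → Cairo → Manila → Minsk → Lima → Accra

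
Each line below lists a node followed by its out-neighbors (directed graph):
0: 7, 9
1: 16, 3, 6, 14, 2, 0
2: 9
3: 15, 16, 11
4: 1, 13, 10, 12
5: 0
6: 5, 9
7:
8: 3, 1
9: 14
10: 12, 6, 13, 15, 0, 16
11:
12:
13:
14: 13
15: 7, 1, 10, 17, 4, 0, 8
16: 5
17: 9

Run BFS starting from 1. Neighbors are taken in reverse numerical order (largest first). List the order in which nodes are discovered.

Visit 1; enqueue 16, 14, 6, 3, 2, 0 → queue [16, 14, 6, 3, 2, 0]
Visit 16; enqueue 5 → queue [14, 6, 3, 2, 0, 5]
Visit 14; enqueue 13 → queue [6, 3, 2, 0, 5, 13]
Visit 6; enqueue 9 → queue [3, 2, 0, 5, 13, 9]
Visit 3; enqueue 15, 11 → queue [2, 0, 5, 13, 9, 15, 11]
Visit 2 → queue [0, 5, 13, 9, 15, 11]
Visit 0; enqueue 7 → queue [5, 13, 9, 15, 11, 7]
Visit 5 → queue [13, 9, 15, 11, 7]
Visit 13 → queue [9, 15, 11, 7]
Visit 9 → queue [15, 11, 7]
Visit 15; enqueue 17, 10, 8, 4 → queue [11, 7, 17, 10, 8, 4]
Visit 11 → queue [7, 17, 10, 8, 4]
Visit 7 → queue [17, 10, 8, 4]
Visit 17 → queue [10, 8, 4]
Visit 10; enqueue 12 → queue [8, 4, 12]
Visit 8 → queue [4, 12]
Visit 4 → queue [12]
Visit 12 → queue []

1 -> 16 -> 14 -> 6 -> 3 -> 2 -> 0 -> 5 -> 13 -> 9 -> 15 -> 11 -> 7 -> 17 -> 10 -> 8 -> 4 -> 12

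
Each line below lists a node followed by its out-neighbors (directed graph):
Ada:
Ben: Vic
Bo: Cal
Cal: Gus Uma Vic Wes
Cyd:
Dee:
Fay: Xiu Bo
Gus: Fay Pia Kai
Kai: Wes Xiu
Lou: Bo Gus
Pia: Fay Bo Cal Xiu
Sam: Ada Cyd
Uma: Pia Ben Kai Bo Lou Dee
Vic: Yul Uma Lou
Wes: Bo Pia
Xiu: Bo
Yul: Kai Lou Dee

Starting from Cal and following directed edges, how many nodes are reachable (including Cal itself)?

BFS from Cal visits: Cal, Gus, Uma, Vic, Wes, Fay, Pia, Kai, Ben, Bo, Lou, Dee, Yul, Xiu
Reachable nodes: 14 of 17 total.

14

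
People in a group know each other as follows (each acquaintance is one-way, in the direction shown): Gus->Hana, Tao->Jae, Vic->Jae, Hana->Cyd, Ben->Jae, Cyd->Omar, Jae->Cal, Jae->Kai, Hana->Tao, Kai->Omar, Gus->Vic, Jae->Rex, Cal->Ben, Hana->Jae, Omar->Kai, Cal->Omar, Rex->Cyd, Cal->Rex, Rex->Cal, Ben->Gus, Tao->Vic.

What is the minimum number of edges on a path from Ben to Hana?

Level 0: Ben
Level 1: Gus, Jae
Level 2: Cal, Hana, Kai, Rex, Vic
Level 3: Cyd, Omar, Tao
Hana first appears at level 2.

2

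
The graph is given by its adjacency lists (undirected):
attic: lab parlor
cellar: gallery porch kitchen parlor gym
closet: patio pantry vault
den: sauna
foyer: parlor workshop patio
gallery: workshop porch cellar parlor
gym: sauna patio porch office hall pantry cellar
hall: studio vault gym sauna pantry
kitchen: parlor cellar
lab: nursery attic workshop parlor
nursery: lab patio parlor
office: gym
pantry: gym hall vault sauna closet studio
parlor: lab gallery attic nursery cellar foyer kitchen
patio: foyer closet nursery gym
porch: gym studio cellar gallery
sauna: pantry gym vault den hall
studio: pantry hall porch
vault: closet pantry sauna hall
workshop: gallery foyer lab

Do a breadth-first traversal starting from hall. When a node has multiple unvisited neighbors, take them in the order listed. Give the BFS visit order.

hall -> studio -> vault -> gym -> sauna -> pantry -> porch -> closet -> patio -> office -> cellar -> den -> gallery -> foyer -> nursery -> kitchen -> parlor -> workshop -> lab -> attic

Visit hall; enqueue studio, vault, gym, sauna, pantry → queue [studio, vault, gym, sauna, pantry]
Visit studio; enqueue porch → queue [vault, gym, sauna, pantry, porch]
Visit vault; enqueue closet → queue [gym, sauna, pantry, porch, closet]
Visit gym; enqueue patio, office, cellar → queue [sauna, pantry, porch, closet, patio, office, cellar]
Visit sauna; enqueue den → queue [pantry, porch, closet, patio, office, cellar, den]
Visit pantry → queue [porch, closet, patio, office, cellar, den]
Visit porch; enqueue gallery → queue [closet, patio, office, cellar, den, gallery]
Visit closet → queue [patio, office, cellar, den, gallery]
Visit patio; enqueue foyer, nursery → queue [office, cellar, den, gallery, foyer, nursery]
Visit office → queue [cellar, den, gallery, foyer, nursery]
Visit cellar; enqueue kitchen, parlor → queue [den, gallery, foyer, nursery, kitchen, parlor]
Visit den → queue [gallery, foyer, nursery, kitchen, parlor]
Visit gallery; enqueue workshop → queue [foyer, nursery, kitchen, parlor, workshop]
Visit foyer → queue [nursery, kitchen, parlor, workshop]
Visit nursery; enqueue lab → queue [kitchen, parlor, workshop, lab]
Visit kitchen → queue [parlor, workshop, lab]
Visit parlor; enqueue attic → queue [workshop, lab, attic]
Visit workshop → queue [lab, attic]
Visit lab → queue [attic]
Visit attic → queue []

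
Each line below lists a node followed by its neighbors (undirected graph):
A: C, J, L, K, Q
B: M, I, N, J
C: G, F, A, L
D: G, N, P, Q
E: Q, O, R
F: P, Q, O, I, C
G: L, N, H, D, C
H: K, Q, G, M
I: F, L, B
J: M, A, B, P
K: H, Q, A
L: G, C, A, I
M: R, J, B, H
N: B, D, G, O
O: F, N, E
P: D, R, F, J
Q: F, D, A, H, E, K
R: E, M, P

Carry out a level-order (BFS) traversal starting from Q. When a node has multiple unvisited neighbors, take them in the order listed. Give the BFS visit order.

Q F D A H E K P O I C G N J L M R B

Visit Q; enqueue F, D, A, H, E, K → queue [F, D, A, H, E, K]
Visit F; enqueue P, O, I, C → queue [D, A, H, E, K, P, O, I, C]
Visit D; enqueue G, N → queue [A, H, E, K, P, O, I, C, G, N]
Visit A; enqueue J, L → queue [H, E, K, P, O, I, C, G, N, J, L]
Visit H; enqueue M → queue [E, K, P, O, I, C, G, N, J, L, M]
Visit E; enqueue R → queue [K, P, O, I, C, G, N, J, L, M, R]
Visit K → queue [P, O, I, C, G, N, J, L, M, R]
Visit P → queue [O, I, C, G, N, J, L, M, R]
Visit O → queue [I, C, G, N, J, L, M, R]
Visit I; enqueue B → queue [C, G, N, J, L, M, R, B]
Visit C → queue [G, N, J, L, M, R, B]
Visit G → queue [N, J, L, M, R, B]
Visit N → queue [J, L, M, R, B]
Visit J → queue [L, M, R, B]
Visit L → queue [M, R, B]
Visit M → queue [R, B]
Visit R → queue [B]
Visit B → queue []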